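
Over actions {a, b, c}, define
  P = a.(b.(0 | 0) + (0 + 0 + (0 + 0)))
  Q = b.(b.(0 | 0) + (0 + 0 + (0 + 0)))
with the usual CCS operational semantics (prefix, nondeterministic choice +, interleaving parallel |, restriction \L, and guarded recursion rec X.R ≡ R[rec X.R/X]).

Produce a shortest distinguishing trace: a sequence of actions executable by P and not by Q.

LTS(P): 3 reachable states
  u0 = a.(b.(0 | 0) + (0 + 0 + (0 + 0))) | —a→ u1
  u1 = b.(0 | 0) + (0 + 0 + (0 + 0)) | —b→ u2
  u2 = 0 | 0 | ∅
LTS(Q): 3 reachable states
  v0 = b.(b.(0 | 0) + (0 + 0 + (0 + 0))) | —b→ v1
  v1 = b.(0 | 0) + (0 + 0 + (0 + 0)) | —b→ v2
  v2 = 0 | 0 | ∅
Trace ⟨a⟩ through P, begin at {u0}:
  [1] a ⇒ {u1}
  ✓ P
Trace ⟨a⟩ through Q, begin at {v0}:
  [1] a ⇒ no successor for Q

a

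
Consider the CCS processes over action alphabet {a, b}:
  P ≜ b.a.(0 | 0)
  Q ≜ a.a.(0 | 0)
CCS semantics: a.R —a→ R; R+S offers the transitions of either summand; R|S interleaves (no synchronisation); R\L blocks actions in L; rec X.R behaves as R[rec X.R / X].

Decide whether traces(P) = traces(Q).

Reachable graph of P (3 states):
  s0 = b.a.(0 | 0) has moves ··b··> s1
  s1 = a.(0 | 0) has moves ··a··> s2
  s2 = 0 | 0 has moves (no moves)
Reachable graph of Q (3 states):
  t0 = a.a.(0 | 0) has moves ··a··> t1
  t1 = a.(0 | 0) has moves ··a··> t2
  t2 = 0 | 0 has moves (no moves)
Trace ⟨b⟩ through P, begin at {s0}:
  [1] b ⇒ {s1}
  P completes σ.
Trace ⟨b⟩ through Q, begin at {t0}:
  [1] b ⇒ ∅  — Q cannot continue

trace-distinct — witness ⟨b⟩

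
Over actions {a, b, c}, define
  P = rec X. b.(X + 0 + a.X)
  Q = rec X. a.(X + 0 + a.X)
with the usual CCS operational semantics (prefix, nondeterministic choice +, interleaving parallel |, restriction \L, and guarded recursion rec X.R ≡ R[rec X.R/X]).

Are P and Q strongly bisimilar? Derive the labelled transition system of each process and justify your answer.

P ≁ Q

LTS(P): 2 reachable states
  p0 = rec X. b.(X + 0 + a.X) | —b→ p1
  p1 = (rec X. b.(X + 0 + a.X)) + 0 + a.(rec X. b.(X + 0 + a.X)) | —a→ p0, —b→ p1
LTS(Q): 2 reachable states
  q0 = rec X. a.(X + 0 + a.X) | —a→ q1
  q1 = (rec X. a.(X + 0 + a.X)) + 0 + a.(rec X. a.(X + 0 + a.X)) | —a→ q0, —a→ q1
Coarsest stable partition (strong bisimilarity classes):
  B0 = {p0}
  B1 = {p1}
  B2 = {q0, q1}
p0 ∈ B0, q0 ∈ B2 → different blocks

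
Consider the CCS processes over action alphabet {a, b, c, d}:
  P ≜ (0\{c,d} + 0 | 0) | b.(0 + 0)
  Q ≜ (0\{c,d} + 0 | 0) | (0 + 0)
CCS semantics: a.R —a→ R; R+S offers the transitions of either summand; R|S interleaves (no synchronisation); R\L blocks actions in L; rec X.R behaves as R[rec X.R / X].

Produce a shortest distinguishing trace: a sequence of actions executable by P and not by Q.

b

P's transition system — 2 states:
  u0 = (0\{c,d} + 0 | 0) | b.(0 + 0) :: -b-> u1
  u1 = (0\{c,d} + 0 | 0) | (0 + 0) :: (no moves)
Q's transition system — 1 states:
  v0 = (0\{c,d} + 0 | 0) | (0 + 0) :: (no moves)
Executing b from P (initial set {u0}):
  after b @ step 1: {u1}
  — P admits the full trace.
Executing b from Q (initial set {v0}):
  after b @ step 1: ∅  — Q cannot continue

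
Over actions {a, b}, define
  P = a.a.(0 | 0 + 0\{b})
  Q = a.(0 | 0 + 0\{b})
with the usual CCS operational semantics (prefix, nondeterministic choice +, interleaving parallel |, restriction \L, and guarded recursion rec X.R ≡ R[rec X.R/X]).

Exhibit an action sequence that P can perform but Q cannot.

LTS(P): 3 reachable states
  p0 = a.a.(0 | 0 + 0\{b}) → —a→ p1
  p1 = a.(0 | 0 + 0\{b}) → —a→ p2
  p2 = 0 | 0 + 0\{b} → stopped
LTS(Q): 2 reachable states
  q0 = a.(0 | 0 + 0\{b}) → —a→ q1
  q1 = 0 | 0 + 0\{b} → stopped
Executing aa from P (initial set {p0}):
  [1] a ⇒ {p1}
  [2] a ⇒ {p2}
  — P admits the full trace.
Executing aa from Q (initial set {q0}):
  [1] a ⇒ {q1}
  [2] a ⇒ ∅  — Q cannot continue

aa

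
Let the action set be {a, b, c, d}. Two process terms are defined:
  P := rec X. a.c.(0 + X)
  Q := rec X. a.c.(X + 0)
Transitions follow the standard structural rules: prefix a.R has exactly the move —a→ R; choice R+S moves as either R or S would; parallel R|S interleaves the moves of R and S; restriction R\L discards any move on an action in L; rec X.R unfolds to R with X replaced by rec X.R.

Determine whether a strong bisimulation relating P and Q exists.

LTS(P): 3 reachable states
  u0 = rec X. a.c.(0 + X) → --a--▸ u1
  u1 = c.(0 + (rec X. a.c.(0 + X))) → --c--▸ u2
  u2 = 0 + (rec X. a.c.(0 + X)) → --a--▸ u1
LTS(Q): 3 reachable states
  v0 = rec X. a.c.(X + 0) → --a--▸ v1
  v1 = c.((rec X. a.c.(X + 0)) + 0) → --c--▸ v2
  v2 = (rec X. a.c.(X + 0)) + 0 → --a--▸ v1
Bisimilarity quotient blocks:
  B0 = {u0, u2, v0, v2}
  B1 = {u1, v1}
u0 ∈ B0, v0 ∈ B0 → same block

bisimilar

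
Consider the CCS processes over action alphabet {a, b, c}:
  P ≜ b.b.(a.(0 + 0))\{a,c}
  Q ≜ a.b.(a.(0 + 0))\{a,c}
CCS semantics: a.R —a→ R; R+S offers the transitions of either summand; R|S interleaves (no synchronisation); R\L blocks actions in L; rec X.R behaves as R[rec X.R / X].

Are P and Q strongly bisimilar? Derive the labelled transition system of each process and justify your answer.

NO

LTS(P): 3 reachable states
  s0 = b.b.(a.(0 + 0))\{a,c} ⊢ -b-> s1
  s1 = b.(a.(0 + 0))\{a,c} ⊢ -b-> s2
  s2 = (a.(0 + 0))\{a,c} ⊢ (no moves)
LTS(Q): 3 reachable states
  t0 = a.b.(a.(0 + 0))\{a,c} ⊢ -a-> t1
  t1 = b.(a.(0 + 0))\{a,c} ⊢ -b-> t2
  t2 = (a.(0 + 0))\{a,c} ⊢ (no moves)
Coarsest stable partition (strong bisimilarity classes):
  B0 = {s0}
  B1 = {s1, t1}
  B2 = {s2, t2}
  B3 = {t0}
s0 ∈ B0, t0 ∈ B3 → different blocks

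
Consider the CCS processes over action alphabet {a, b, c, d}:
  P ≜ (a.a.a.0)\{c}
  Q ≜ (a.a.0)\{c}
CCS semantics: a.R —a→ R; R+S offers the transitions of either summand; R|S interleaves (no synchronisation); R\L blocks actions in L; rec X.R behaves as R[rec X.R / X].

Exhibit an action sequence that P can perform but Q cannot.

aaa

Reachable graph of P (4 states):
  u0 = (a.a.a.0)\{c} :: ··a··> u1
  u1 = (a.a.0)\{c} :: ··a··> u2
  u2 = (a.0)\{c} :: ··a··> u3
  u3 = 0\{c} :: stopped
Reachable graph of Q (3 states):
  v0 = (a.a.0)\{c} :: ··a··> v1
  v1 = (a.0)\{c} :: ··a··> v2
  v2 = 0\{c} :: stopped
Trace ⟨aaa⟩ through P, begin at {u0}:
  [1] a ⇒ {u1}
  [2] a ⇒ {u2}
  [3] a ⇒ {u3}
  — P admits the full trace.
Trace ⟨aaa⟩ through Q, begin at {v0}:
  [1] a ⇒ {v1}
  [2] a ⇒ {v2}
  [3] a ⇒ ∅  — Q cannot continue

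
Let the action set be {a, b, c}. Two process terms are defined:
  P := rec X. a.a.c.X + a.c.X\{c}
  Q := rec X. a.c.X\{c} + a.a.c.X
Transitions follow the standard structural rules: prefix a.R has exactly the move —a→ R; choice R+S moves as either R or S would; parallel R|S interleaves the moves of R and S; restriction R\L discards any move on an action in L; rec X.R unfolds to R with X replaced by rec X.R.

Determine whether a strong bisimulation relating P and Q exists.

bisimilar

LTS(P): 8 reachable states
  u0 = rec X. a.a.c.X + a.c.X\{c} → —a→ u1, —a→ u2
  u1 = a.c.(rec X. a.a.c.X + a.c.X\{c}) → —a→ u3
  u2 = c.(rec X. a.a.c.X + a.c.X\{c})\{c} → —c→ u4
  u3 = c.(rec X. a.a.c.X + a.c.X\{c}) → —c→ u0
  u4 = (rec X. a.a.c.X + a.c.X\{c})\{c} → —a→ u5, —a→ u6
  u5 = (a.c.(rec X. a.a.c.X + a.c.X\{c}))\{c} → —a→ u7
  u6 = (c.(rec X. a.a.c.X + a.c.X\{c})\{c})\{c} → ∅
  u7 = (c.(rec X. a.a.c.X + a.c.X\{c}))\{c} → ∅
LTS(Q): 8 reachable states
  v0 = rec X. a.c.X\{c} + a.a.c.X → —a→ v1, —a→ v2
  v1 = a.c.(rec X. a.c.X\{c} + a.a.c.X) → —a→ v3
  v2 = c.(rec X. a.c.X\{c} + a.a.c.X)\{c} → —c→ v4
  v3 = c.(rec X. a.c.X\{c} + a.a.c.X) → —c→ v0
  v4 = (rec X. a.c.X\{c} + a.a.c.X)\{c} → —a→ v5, —a→ v6
  v5 = (a.c.(rec X. a.c.X\{c} + a.a.c.X))\{c} → —a→ v7
  v6 = (c.(rec X. a.c.X\{c} + a.a.c.X)\{c})\{c} → ∅
  v7 = (c.(rec X. a.c.X\{c} + a.a.c.X))\{c} → ∅
Partition-refinement fixed point:
  B0 = {u0, v0}
  B1 = {u2, v2}
  B2 = {u4, v4}
  B3 = {u5, v5}
  B4 = {u6, u7, v6, v7}
  B5 = {u1, v1}
  B6 = {u3, v3}
u0 ∈ B0, v0 ∈ B0 → same block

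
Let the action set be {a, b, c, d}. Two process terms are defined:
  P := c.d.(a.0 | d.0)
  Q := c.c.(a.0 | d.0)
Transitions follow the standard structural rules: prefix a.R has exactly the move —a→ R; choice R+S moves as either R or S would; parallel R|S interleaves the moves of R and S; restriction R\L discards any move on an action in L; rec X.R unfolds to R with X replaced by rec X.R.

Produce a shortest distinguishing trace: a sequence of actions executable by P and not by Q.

P's transition system — 6 states:
  u0 = c.d.(a.0 | d.0) has moves --c--▸ u1
  u1 = d.(a.0 | d.0) has moves --d--▸ u2
  u2 = a.0 | d.0 has moves --a--▸ u3, --d--▸ u4
  u3 = 0 | d.0 has moves --d--▸ u5
  u4 = a.0 | 0 has moves --a--▸ u5
  u5 = 0 | 0 has moves ·
Q's transition system — 6 states:
  v0 = c.c.(a.0 | d.0) has moves --c--▸ v1
  v1 = c.(a.0 | d.0) has moves --c--▸ v2
  v2 = a.0 | d.0 has moves --a--▸ v3, --d--▸ v4
  v3 = 0 | d.0 has moves --d--▸ v5
  v4 = a.0 | 0 has moves --a--▸ v5
  v5 = 0 | 0 has moves ·
Run σ = ⟨cd⟩ on P: start {u0}
  step 1 (c): {u1}
  step 2 (d): {u2}
  P completes σ.
Run σ = ⟨cd⟩ on Q: start {v0}
  step 1 (c): {v1}
  step 2 (d): no successor for Q

cd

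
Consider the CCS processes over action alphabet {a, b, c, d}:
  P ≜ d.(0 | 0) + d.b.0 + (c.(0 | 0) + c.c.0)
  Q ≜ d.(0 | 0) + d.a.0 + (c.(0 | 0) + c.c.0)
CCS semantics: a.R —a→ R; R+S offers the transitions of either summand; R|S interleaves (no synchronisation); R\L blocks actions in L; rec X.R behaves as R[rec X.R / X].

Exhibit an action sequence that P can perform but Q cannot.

Reachable graph of P (5 states):
  m0 = d.(0 | 0) + d.b.0 + (c.(0 | 0) + c.c.0) ⊢ —c→ m1, —c→ m2, —d→ m1, —d→ m3
  m1 = 0 | 0 ⊢ ·
  m2 = c.0 ⊢ —c→ m4
  m3 = b.0 ⊢ —b→ m4
  m4 = 0 ⊢ ·
Reachable graph of Q (5 states):
  n0 = d.(0 | 0) + d.a.0 + (c.(0 | 0) + c.c.0) ⊢ —c→ n1, —c→ n2, —d→ n1, —d→ n3
  n1 = 0 | 0 ⊢ ·
  n2 = c.0 ⊢ —c→ n4
  n3 = a.0 ⊢ —a→ n4
  n4 = 0 ⊢ ·
Run σ = ⟨db⟩ on P: start {m0}
  [1] d ⇒ {m1, m3}
  [2] b ⇒ {m4}
  P completes σ.
Run σ = ⟨db⟩ on Q: start {n0}
  [1] d ⇒ {n1, n3}
  [2] b ⇒ no successor for Q

db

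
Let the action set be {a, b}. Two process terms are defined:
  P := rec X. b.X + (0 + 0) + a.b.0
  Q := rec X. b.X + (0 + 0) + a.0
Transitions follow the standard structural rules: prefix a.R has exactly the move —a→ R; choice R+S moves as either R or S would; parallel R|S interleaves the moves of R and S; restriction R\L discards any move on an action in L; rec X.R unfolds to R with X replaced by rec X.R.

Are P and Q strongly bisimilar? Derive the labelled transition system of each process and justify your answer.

NO

LTS(P): 3 reachable states
  u0 = rec X. b.X + (0 + 0) + a.b.0 ⊢ ··a··> u1, ··b··> u0
  u1 = b.0 ⊢ ··b··> u2
  u2 = 0 ⊢ stopped
LTS(Q): 2 reachable states
  v0 = rec X. b.X + (0 + 0) + a.0 ⊢ ··a··> v1, ··b··> v0
  v1 = 0 ⊢ stopped
Bisimilarity quotient blocks:
  B0 = {u0}
  B1 = {u1}
  B2 = {u2, v1}
  B3 = {v0}
u0 ∈ B0, v0 ∈ B3 → different blocks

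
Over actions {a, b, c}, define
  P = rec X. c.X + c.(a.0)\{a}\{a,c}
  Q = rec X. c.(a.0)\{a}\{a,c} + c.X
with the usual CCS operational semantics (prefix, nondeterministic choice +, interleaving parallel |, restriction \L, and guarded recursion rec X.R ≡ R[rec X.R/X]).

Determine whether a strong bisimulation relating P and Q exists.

bisimilar

Reachable graph of P (2 states):
  u0 = rec X. c.X + c.(a.0)\{a}\{a,c} has moves ··c··> u0, ··c··> u1
  u1 = (a.0)\{a}\{a,c} has moves deadlocked
Reachable graph of Q (2 states):
  v0 = rec X. c.(a.0)\{a}\{a,c} + c.X has moves ··c··> v0, ··c··> v1
  v1 = (a.0)\{a}\{a,c} has moves deadlocked
Bisimilarity quotient blocks:
  B0 = {u0, v0}
  B1 = {u1, v1}
u0 ∈ B0, v0 ∈ B0 → same block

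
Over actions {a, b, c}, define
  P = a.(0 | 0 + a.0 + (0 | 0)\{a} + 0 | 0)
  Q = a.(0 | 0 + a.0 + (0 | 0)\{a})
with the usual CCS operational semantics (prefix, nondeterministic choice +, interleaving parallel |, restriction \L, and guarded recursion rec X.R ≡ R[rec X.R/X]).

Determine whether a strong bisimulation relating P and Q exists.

LTS(P): 3 reachable states
  s0 = a.(0 | 0 + a.0 + (0 | 0)\{a} + 0 | 0) | =a=> s1
  s1 = 0 | 0 + a.0 + (0 | 0)\{a} + 0 | 0 | =a=> s2
  s2 = 0 | ·
LTS(Q): 3 reachable states
  t0 = a.(0 | 0 + a.0 + (0 | 0)\{a}) | =a=> t1
  t1 = 0 | 0 + a.0 + (0 | 0)\{a} | =a=> t2
  t2 = 0 | ·
Partition-refinement fixed point:
  B0 = {s0, t0}
  B1 = {s1, t1}
  B2 = {s2, t2}
s0 ∈ B0, t0 ∈ B0 → same block

bisimilar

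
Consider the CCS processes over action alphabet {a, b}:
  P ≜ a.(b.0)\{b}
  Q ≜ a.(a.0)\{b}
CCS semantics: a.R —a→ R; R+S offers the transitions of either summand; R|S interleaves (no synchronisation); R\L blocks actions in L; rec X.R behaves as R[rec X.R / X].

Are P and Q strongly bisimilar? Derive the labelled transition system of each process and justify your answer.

not bisimilar

Reachable graph of P (2 states):
  s0 = a.(b.0)\{b} ⊢ ··a··> s1
  s1 = (b.0)\{b} ⊢ deadlocked
Reachable graph of Q (3 states):
  t0 = a.(a.0)\{b} ⊢ ··a··> t1
  t1 = (a.0)\{b} ⊢ ··a··> t2
  t2 = 0\{b} ⊢ deadlocked
Partition-refinement fixed point:
  B0 = {s0, t1}
  B1 = {s1, t2}
  B2 = {t0}
s0 ∈ B0, t0 ∈ B2 → different blocks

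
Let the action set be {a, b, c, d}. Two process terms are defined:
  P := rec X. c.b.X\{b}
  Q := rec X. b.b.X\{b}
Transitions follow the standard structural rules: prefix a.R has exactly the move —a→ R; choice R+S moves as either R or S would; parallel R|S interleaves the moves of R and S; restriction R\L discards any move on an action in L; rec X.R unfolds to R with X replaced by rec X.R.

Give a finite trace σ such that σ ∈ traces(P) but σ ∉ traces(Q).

LTS(P): 4 reachable states
  p0 = rec X. c.b.X\{b} | -c-> p1
  p1 = b.(rec X. c.b.X\{b})\{b} | -b-> p2
  p2 = (rec X. c.b.X\{b})\{b} | -c-> p3
  p3 = (b.(rec X. c.b.X\{b})\{b})\{b} | ·
LTS(Q): 3 reachable states
  q0 = rec X. b.b.X\{b} | -b-> q1
  q1 = b.(rec X. b.b.X\{b})\{b} | -b-> q2
  q2 = (rec X. b.b.X\{b})\{b} | ·
Run σ = ⟨c⟩ on P: start {p0}
  [1] c ⇒ {p1}
  — P admits the full trace.
Run σ = ⟨c⟩ on Q: start {q0}
  [1] c ⇒ ∅ (Q stuck)

c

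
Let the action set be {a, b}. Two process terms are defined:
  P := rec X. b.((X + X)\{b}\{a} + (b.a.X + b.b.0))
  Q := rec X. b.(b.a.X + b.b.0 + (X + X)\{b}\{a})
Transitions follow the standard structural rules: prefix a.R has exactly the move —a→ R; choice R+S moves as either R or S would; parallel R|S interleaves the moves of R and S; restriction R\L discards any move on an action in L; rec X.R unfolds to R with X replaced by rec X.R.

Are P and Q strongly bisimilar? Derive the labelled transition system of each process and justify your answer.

LTS(P): 5 reachable states
  u0 = rec X. b.((X + X)\{b}\{a} + (b.a.X + b.b.0)) :: -b-> u1
  u1 = ((rec X. b.((X + X)\{b}\{a} + (b.a.X + b.b.0))) + (rec X. b.((X + X)\{b}\{a} + (b.a.X + b.b.0))))\{b}\{a} + (b.a.(rec X. b.((X + X)\{b}\{a} + (b.a.X + b.b.0))) + b.b.0) :: -b-> u2, -b-> u3
  u2 = a.(rec X. b.((X + X)\{b}\{a} + (b.a.X + b.b.0))) :: -a-> u0
  u3 = b.0 :: -b-> u4
  u4 = 0 :: (no moves)
LTS(Q): 5 reachable states
  v0 = rec X. b.(b.a.X + b.b.0 + (X + X)\{b}\{a}) :: -b-> v1
  v1 = b.a.(rec X. b.(b.a.X + b.b.0 + (X + X)\{b}\{a})) + b.b.0 + ((rec X. b.(b.a.X + b.b.0 + (X + X)\{b}\{a})) + (rec X. b.(b.a.X + b.b.0 + (X + X)\{b}\{a})))\{b}\{a} :: -b-> v2, -b-> v3
  v2 = a.(rec X. b.(b.a.X + b.b.0 + (X + X)\{b}\{a})) :: -a-> v0
  v3 = b.0 :: -b-> v4
  v4 = 0 :: (no moves)
Partition-refinement fixed point:
  B0 = {u0, v0}
  B1 = {u1, v1}
  B2 = {u2, v2}
  B3 = {u3, v3}
  B4 = {u4, v4}
u0 ∈ B0, v0 ∈ B0 → same block

bisimilar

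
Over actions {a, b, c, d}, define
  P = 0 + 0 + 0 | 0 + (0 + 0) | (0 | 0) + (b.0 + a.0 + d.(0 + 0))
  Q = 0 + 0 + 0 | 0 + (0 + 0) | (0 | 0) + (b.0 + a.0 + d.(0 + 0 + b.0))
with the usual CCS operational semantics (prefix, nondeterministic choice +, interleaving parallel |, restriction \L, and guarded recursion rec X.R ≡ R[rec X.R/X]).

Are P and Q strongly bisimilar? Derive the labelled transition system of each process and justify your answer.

NO

P's transition system — 3 states:
  p0 = 0 + 0 + 0 | 0 + (0 + 0) | (0 | 0) + (b.0 + a.0 + d.(0 + 0)) → -a-> p1, -b-> p1, -d-> p2
  p1 = 0 → deadlocked
  p2 = 0 + 0 → deadlocked
Q's transition system — 3 states:
  q0 = 0 + 0 + 0 | 0 + (0 + 0) | (0 | 0) + (b.0 + a.0 + d.(0 + 0 + b.0)) → -a-> q1, -b-> q1, -d-> q2
  q1 = 0 → deadlocked
  q2 = 0 + 0 + b.0 → -b-> q1
Coarsest stable partition (strong bisimilarity classes):
  B0 = {p0}
  B1 = {p1, p2, q1}
  B2 = {q0}
  B3 = {q2}
p0 ∈ B0, q0 ∈ B2 → different blocks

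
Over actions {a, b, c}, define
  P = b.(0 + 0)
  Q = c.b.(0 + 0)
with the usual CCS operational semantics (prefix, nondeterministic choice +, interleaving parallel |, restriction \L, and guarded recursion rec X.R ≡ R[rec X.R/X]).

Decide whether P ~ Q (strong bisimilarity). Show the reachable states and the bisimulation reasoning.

LTS(P): 2 reachable states
  u0 = b.(0 + 0) | ··b··> u1
  u1 = 0 + 0 | (no moves)
LTS(Q): 3 reachable states
  v0 = c.b.(0 + 0) | ··c··> v1
  v1 = b.(0 + 0) | ··b··> v2
  v2 = 0 + 0 | (no moves)
Partition-refinement fixed point:
  B0 = {u0, v1}
  B1 = {u1, v2}
  B2 = {v0}
u0 ∈ B0, v0 ∈ B2 → different blocks

not bisimilar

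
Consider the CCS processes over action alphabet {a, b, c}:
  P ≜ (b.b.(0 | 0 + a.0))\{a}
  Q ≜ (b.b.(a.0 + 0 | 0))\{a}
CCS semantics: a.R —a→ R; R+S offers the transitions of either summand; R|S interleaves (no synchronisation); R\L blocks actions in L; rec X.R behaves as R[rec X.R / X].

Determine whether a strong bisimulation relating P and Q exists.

Reachable graph of P (3 states):
  u0 = (b.b.(0 | 0 + a.0))\{a} :: ··b··> u1
  u1 = (b.(0 | 0 + a.0))\{a} :: ··b··> u2
  u2 = (0 | 0 + a.0)\{a} :: stopped
Reachable graph of Q (3 states):
  v0 = (b.b.(a.0 + 0 | 0))\{a} :: ··b··> v1
  v1 = (b.(a.0 + 0 | 0))\{a} :: ··b··> v2
  v2 = (a.0 + 0 | 0)\{a} :: stopped
Coarsest stable partition (strong bisimilarity classes):
  B0 = {u0, v0}
  B1 = {u1, v1}
  B2 = {u2, v2}
u0 ∈ B0, v0 ∈ B0 → same block

P ~ Q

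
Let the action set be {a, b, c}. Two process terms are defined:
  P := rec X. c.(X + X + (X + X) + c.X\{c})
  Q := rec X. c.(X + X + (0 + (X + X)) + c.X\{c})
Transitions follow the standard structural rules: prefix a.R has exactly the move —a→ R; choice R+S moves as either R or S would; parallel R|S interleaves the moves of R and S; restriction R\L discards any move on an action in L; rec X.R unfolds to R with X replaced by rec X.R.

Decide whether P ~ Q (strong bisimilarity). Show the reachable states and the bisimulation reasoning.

bisimilar

LTS(P): 3 reachable states
  u0 = rec X. c.(X + X + (X + X) + c.X\{c}) | -c-> u1
  u1 = (rec X. c.(X + X + (X + X) + c.X\{c})) + (rec X. c.(X + X + (X + X) + c.X\{c})) + ((rec X. c.(X + X + (X + X) + c.X\{c})) + (rec X. c.(X + X + (X + X) + c.X\{c}))) + c.(rec X. c.(X + X + (X + X) + c.X\{c}))\{c} | -c-> u1, -c-> u2
  u2 = (rec X. c.(X + X + (X + X) + c.X\{c}))\{c} | deadlocked
LTS(Q): 3 reachable states
  v0 = rec X. c.(X + X + (0 + (X + X)) + c.X\{c}) | -c-> v1
  v1 = (rec X. c.(X + X + (0 + (X + X)) + c.X\{c})) + (rec X. c.(X + X + (0 + (X + X)) + c.X\{c})) + (0 + ((rec X. c.(X + X + (0 + (X + X)) + c.X\{c})) + (rec X. c.(X + X + (0 + (X + X)) + c.X\{c})))) + c.(rec X. c.(X + X + (0 + (X + X)) + c.X\{c}))\{c} | -c-> v1, -c-> v2
  v2 = (rec X. c.(X + X + (0 + (X + X)) + c.X\{c}))\{c} | deadlocked
Bisimilarity quotient blocks:
  B0 = {u0, v0}
  B1 = {u1, v1}
  B2 = {u2, v2}
u0 ∈ B0, v0 ∈ B0 → same block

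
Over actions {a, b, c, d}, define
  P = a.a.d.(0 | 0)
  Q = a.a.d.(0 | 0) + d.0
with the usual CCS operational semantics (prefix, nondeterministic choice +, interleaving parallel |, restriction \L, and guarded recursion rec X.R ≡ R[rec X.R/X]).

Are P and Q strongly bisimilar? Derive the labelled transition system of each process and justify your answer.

NO

Reachable graph of P (4 states):
  u0 = a.a.d.(0 | 0) | --a--▸ u1
  u1 = a.d.(0 | 0) | --a--▸ u2
  u2 = d.(0 | 0) | --d--▸ u3
  u3 = 0 | 0 | ∅
Reachable graph of Q (5 states):
  v0 = a.a.d.(0 | 0) + d.0 | --a--▸ v1, --d--▸ v2
  v1 = a.d.(0 | 0) | --a--▸ v3
  v2 = 0 | ∅
  v3 = d.(0 | 0) | --d--▸ v4
  v4 = 0 | 0 | ∅
Bisimilarity quotient blocks:
  B0 = {u0}
  B1 = {u1, v1}
  B2 = {u2, v3}
  B3 = {u3, v2, v4}
  B4 = {v0}
u0 ∈ B0, v0 ∈ B4 → different blocks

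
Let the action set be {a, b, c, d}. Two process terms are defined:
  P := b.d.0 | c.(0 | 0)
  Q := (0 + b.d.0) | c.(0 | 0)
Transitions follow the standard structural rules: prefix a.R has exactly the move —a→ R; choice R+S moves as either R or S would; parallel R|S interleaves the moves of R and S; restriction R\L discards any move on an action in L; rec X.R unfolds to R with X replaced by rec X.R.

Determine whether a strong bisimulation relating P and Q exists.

LTS(P): 6 reachable states
  s0 = b.d.0 | c.(0 | 0) :: --b--▸ s1, --c--▸ s2
  s1 = d.0 | c.(0 | 0) :: --c--▸ s3, --d--▸ s4
  s2 = b.d.0 | (0 | 0) :: --b--▸ s3
  s3 = d.0 | (0 | 0) :: --d--▸ s5
  s4 = 0 | c.(0 | 0) :: --c--▸ s5
  s5 = 0 | (0 | 0) :: deadlocked
LTS(Q): 6 reachable states
  t0 = (0 + b.d.0) | c.(0 | 0) :: --b--▸ t1, --c--▸ t2
  t1 = d.0 | c.(0 | 0) :: --c--▸ t3, --d--▸ t4
  t2 = (0 + b.d.0) | (0 | 0) :: --b--▸ t3
  t3 = d.0 | (0 | 0) :: --d--▸ t5
  t4 = 0 | c.(0 | 0) :: --c--▸ t5
  t5 = 0 | (0 | 0) :: deadlocked
Bisimilarity quotient blocks:
  B0 = {s0, t0}
  B1 = {s2, t2}
  B2 = {s3, t3}
  B3 = {s5, t5}
  B4 = {s1, t1}
  B5 = {s4, t4}
s0 ∈ B0, t0 ∈ B0 → same block

YES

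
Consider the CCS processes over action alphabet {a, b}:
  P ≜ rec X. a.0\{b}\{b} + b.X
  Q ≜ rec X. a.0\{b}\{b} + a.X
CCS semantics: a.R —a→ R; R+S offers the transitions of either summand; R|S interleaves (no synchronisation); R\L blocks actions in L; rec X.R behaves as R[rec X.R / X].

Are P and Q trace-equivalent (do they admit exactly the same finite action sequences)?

NO — witness ⟨b⟩

P's transition system — 2 states:
  s0 = rec X. a.0\{b}\{b} + b.X :: —a→ s1, —b→ s0
  s1 = 0\{b}\{b} :: stopped
Q's transition system — 2 states:
  t0 = rec X. a.0\{b}\{b} + a.X :: —a→ t0, —a→ t1
  t1 = 0\{b}\{b} :: stopped
Executing b from P (initial set {s0}):
  after b @ step 1: {s0}
  ✓ P
Executing b from Q (initial set {t0}):
  after b @ step 1: ∅ (Q stuck)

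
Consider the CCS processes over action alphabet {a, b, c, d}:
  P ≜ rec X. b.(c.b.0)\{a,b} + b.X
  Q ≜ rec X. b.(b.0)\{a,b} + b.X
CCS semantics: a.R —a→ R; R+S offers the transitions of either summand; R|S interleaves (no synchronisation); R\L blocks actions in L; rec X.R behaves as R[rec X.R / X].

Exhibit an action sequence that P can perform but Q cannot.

bc

LTS(P): 3 reachable states
  u0 = rec X. b.(c.b.0)\{a,b} + b.X :: =b=> u0, =b=> u1
  u1 = (c.b.0)\{a,b} :: =c=> u2
  u2 = (b.0)\{a,b} :: ·
LTS(Q): 2 reachable states
  v0 = rec X. b.(b.0)\{a,b} + b.X :: =b=> v0, =b=> v1
  v1 = (b.0)\{a,b} :: ·
Run σ = ⟨bc⟩ on P: start {u0}
  after b @ step 1: {u0, u1}
  after c @ step 2: {u2}
  P completes σ.
Run σ = ⟨bc⟩ on Q: start {v0}
  after b @ step 1: {v0, v1}
  after c @ step 2: ∅ (Q stuck)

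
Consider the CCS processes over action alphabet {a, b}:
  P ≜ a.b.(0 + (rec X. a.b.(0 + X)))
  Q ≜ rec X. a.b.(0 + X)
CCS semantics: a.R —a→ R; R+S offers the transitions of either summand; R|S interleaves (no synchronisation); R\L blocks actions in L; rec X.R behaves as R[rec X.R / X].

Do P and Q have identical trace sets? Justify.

YES

LTS(P): 3 reachable states
  p0 = a.b.(0 + (rec X. a.b.(0 + X))) ⊢ —a→ p1
  p1 = b.(0 + (rec X. a.b.(0 + X))) ⊢ —b→ p2
  p2 = 0 + (rec X. a.b.(0 + X)) ⊢ —a→ p1
LTS(Q): 3 reachable states
  q0 = rec X. a.b.(0 + X) ⊢ —a→ q1
  q1 = b.(0 + (rec X. a.b.(0 + X))) ⊢ —b→ q2
  q2 = 0 + (rec X. a.b.(0 + X)) ⊢ —a→ q1
Partition-refinement fixed point:
  B0 = {p0, p2, q0, q2}
  B1 = {p1, q1}
p0 ∈ B0, q0 ∈ B0 → same block
Bisimilar ⇒ trace-equivalent.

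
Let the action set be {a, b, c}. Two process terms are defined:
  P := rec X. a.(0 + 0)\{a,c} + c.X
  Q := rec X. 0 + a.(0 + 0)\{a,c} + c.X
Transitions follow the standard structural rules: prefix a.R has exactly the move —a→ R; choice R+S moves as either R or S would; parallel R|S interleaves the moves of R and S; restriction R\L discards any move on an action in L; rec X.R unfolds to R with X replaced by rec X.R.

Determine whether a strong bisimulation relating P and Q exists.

Reachable graph of P (2 states):
  u0 = rec X. a.(0 + 0)\{a,c} + c.X | ··a··> u1, ··c··> u0
  u1 = (0 + 0)\{a,c} | ·
Reachable graph of Q (2 states):
  v0 = rec X. 0 + a.(0 + 0)\{a,c} + c.X | ··a··> v1, ··c··> v0
  v1 = (0 + 0)\{a,c} | ·
Partition-refinement fixed point:
  B0 = {u0, v0}
  B1 = {u1, v1}
u0 ∈ B0, v0 ∈ B0 → same block

YES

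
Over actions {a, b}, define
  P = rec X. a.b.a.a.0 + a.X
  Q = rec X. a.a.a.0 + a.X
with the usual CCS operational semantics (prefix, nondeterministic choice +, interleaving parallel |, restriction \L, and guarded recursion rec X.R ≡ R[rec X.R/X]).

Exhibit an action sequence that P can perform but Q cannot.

P's transition system — 5 states:
  u0 = rec X. a.b.a.a.0 + a.X → ··a··> u0, ··a··> u1
  u1 = b.a.a.0 → ··b··> u2
  u2 = a.a.0 → ··a··> u3
  u3 = a.0 → ··a··> u4
  u4 = 0 → stopped
Q's transition system — 4 states:
  v0 = rec X. a.a.a.0 + a.X → ··a··> v0, ··a··> v1
  v1 = a.a.0 → ··a··> v2
  v2 = a.0 → ··a··> v3
  v3 = 0 → stopped
Run σ = ⟨ab⟩ on P: start {u0}
  after a @ step 1: {u0, u1}
  after b @ step 2: {u2}
  — P admits the full trace.
Run σ = ⟨ab⟩ on Q: start {v0}
  after a @ step 1: {v0, v1}
  after b @ step 2: ∅  — Q cannot continue

ab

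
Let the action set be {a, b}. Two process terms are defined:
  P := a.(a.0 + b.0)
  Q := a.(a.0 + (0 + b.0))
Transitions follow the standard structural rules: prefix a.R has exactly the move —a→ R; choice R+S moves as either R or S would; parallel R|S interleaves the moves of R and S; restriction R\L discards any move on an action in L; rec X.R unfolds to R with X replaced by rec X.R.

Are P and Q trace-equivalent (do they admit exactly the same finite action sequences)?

LTS(P): 3 reachable states
  u0 = a.(a.0 + b.0) | --a--▸ u1
  u1 = a.0 + b.0 | --a--▸ u2, --b--▸ u2
  u2 = 0 | deadlocked
LTS(Q): 3 reachable states
  v0 = a.(a.0 + (0 + b.0)) | --a--▸ v1
  v1 = a.0 + (0 + b.0) | --a--▸ v2, --b--▸ v2
  v2 = 0 | deadlocked
Partition-refinement fixed point:
  B0 = {u0, v0}
  B1 = {u1, v1}
  B2 = {u2, v2}
u0 ∈ B0, v0 ∈ B0 → same block
Bisimilar ⇒ trace-equivalent.

YES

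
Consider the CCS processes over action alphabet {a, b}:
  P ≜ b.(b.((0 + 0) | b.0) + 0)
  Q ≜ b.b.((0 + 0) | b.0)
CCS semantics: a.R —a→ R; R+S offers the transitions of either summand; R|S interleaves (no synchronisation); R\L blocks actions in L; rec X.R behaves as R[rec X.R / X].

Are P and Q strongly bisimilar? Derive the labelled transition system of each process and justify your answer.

bisimilar

P's transition system — 4 states:
  s0 = b.(b.((0 + 0) | b.0) + 0) has moves --b--▸ s1
  s1 = b.((0 + 0) | b.0) + 0 has moves --b--▸ s2
  s2 = (0 + 0) | b.0 has moves --b--▸ s3
  s3 = (0 + 0) | 0 has moves (no moves)
Q's transition system — 4 states:
  t0 = b.b.((0 + 0) | b.0) has moves --b--▸ t1
  t1 = b.((0 + 0) | b.0) has moves --b--▸ t2
  t2 = (0 + 0) | b.0 has moves --b--▸ t3
  t3 = (0 + 0) | 0 has moves (no moves)
Partition-refinement fixed point:
  B0 = {s0, t0}
  B1 = {s1, t1}
  B2 = {s2, t2}
  B3 = {s3, t3}
s0 ∈ B0, t0 ∈ B0 → same block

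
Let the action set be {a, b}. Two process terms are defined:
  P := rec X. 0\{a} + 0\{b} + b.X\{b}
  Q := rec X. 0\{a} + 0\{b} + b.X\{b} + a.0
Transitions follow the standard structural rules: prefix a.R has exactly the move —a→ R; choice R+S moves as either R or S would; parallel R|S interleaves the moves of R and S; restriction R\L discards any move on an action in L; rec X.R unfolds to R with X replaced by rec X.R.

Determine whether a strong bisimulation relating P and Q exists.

LTS(P): 2 reachable states
  u0 = rec X. 0\{a} + 0\{b} + b.X\{b} ⊢ --b--▸ u1
  u1 = (rec X. 0\{a} + 0\{b} + b.X\{b})\{b} ⊢ deadlocked
LTS(Q): 4 reachable states
  v0 = rec X. 0\{a} + 0\{b} + b.X\{b} + a.0 ⊢ --a--▸ v1, --b--▸ v2
  v1 = 0 ⊢ deadlocked
  v2 = (rec X. 0\{a} + 0\{b} + b.X\{b} + a.0)\{b} ⊢ --a--▸ v3
  v3 = 0\{b} ⊢ deadlocked
Partition-refinement fixed point:
  B0 = {u0}
  B1 = {u1, v1, v3}
  B2 = {v0}
  B3 = {v2}
u0 ∈ B0, v0 ∈ B2 → different blocks

P ≁ Q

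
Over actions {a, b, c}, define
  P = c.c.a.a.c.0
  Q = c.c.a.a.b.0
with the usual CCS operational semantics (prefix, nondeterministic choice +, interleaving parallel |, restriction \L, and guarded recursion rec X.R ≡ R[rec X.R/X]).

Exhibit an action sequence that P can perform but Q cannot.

P's transition system — 6 states:
  m0 = c.c.a.a.c.0 ⊢ —c→ m1
  m1 = c.a.a.c.0 ⊢ —c→ m2
  m2 = a.a.c.0 ⊢ —a→ m3
  m3 = a.c.0 ⊢ —a→ m4
  m4 = c.0 ⊢ —c→ m5
  m5 = 0 ⊢ (no moves)
Q's transition system — 6 states:
  n0 = c.c.a.a.b.0 ⊢ —c→ n1
  n1 = c.a.a.b.0 ⊢ —c→ n2
  n2 = a.a.b.0 ⊢ —a→ n3
  n3 = a.b.0 ⊢ —a→ n4
  n4 = b.0 ⊢ —b→ n5
  n5 = 0 ⊢ (no moves)
Run σ = ⟨ccaac⟩ on P: start {m0}
  [1] c ⇒ {m1}
  [2] c ⇒ {m2}
  [3] a ⇒ {m3}
  [4] a ⇒ {m4}
  [5] c ⇒ {m5}
  — P admits the full trace.
Run σ = ⟨ccaac⟩ on Q: start {n0}
  [1] c ⇒ {n1}
  [2] c ⇒ {n2}
  [3] a ⇒ {n3}
  [4] a ⇒ {n4}
  [5] c ⇒ no successor for Q

ccaac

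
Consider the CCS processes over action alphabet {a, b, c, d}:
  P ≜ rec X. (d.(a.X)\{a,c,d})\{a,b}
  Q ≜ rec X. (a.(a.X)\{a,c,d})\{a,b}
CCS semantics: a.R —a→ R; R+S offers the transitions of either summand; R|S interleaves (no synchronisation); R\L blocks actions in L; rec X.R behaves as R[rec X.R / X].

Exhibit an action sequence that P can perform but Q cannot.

P's transition system — 2 states:
  m0 = rec X. (d.(a.X)\{a,c,d})\{a,b} :: --d--▸ m1
  m1 = (a.(rec X. (d.(a.X)\{a,c,d})\{a,b}))\{a,c,d}\{a,b} :: ∅
Q's transition system — 1 states:
  n0 = rec X. (a.(a.X)\{a,c,d})\{a,b} :: ∅
Executing d from P (initial set {m0}):
  step 1 (d): {m1}
  P completes σ.
Executing d from Q (initial set {n0}):
  step 1 (d): no successor for Q

d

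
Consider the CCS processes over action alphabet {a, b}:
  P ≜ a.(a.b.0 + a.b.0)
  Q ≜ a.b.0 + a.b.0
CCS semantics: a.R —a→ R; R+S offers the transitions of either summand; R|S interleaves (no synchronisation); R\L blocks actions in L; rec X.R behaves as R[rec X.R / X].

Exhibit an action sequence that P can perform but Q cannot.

aa

P's transition system — 4 states:
  s0 = a.(a.b.0 + a.b.0) has moves ··a··> s1
  s1 = a.b.0 + a.b.0 has moves ··a··> s2
  s2 = b.0 has moves ··b··> s3
  s3 = 0 has moves stopped
Q's transition system — 3 states:
  t0 = a.b.0 + a.b.0 has moves ··a··> t1
  t1 = b.0 has moves ··b··> t2
  t2 = 0 has moves stopped
Run σ = ⟨aa⟩ on P: start {s0}
  [1] a ⇒ {s1}
  [2] a ⇒ {s2}
  ✓ P
Run σ = ⟨aa⟩ on Q: start {t0}
  [1] a ⇒ {t1}
  [2] a ⇒ no successor for Q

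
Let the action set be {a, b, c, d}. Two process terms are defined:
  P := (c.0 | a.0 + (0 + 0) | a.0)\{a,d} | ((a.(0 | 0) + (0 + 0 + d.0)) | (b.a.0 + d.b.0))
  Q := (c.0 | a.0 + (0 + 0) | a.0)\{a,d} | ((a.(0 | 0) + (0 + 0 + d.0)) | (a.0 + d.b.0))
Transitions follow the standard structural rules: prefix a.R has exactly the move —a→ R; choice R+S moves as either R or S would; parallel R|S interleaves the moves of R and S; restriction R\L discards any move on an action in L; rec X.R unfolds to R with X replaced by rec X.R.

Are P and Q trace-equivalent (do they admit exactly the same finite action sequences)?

Reachable graph of P (24 states):
  m0 = (c.0 | a.0 + (0 + 0) | a.0)\{a,d} | ((a.(0 | 0) + (0 + 0 + d.0)) | (b.a.0 + d.b.0)) → -a-> m1, -b-> m2, -c-> m3, -d-> m4, -d-> m5
  m1 = (c.0 | a.0 + (0 + 0) | a.0)\{a,d} | (0 | 0 | (b.a.0 + d.b.0)) → -b-> m6, -c-> m7, -d-> m8
  m2 = (c.0 | a.0 + (0 + 0) | a.0)\{a,d} | ((a.(0 | 0) + (0 + 0 + d.0)) | a.0) → -a-> m6, -a-> m9, -c-> m10, -d-> m11
  m3 = (0 | a.0)\{a,d} | ((a.(0 | 0) + (0 + 0 + d.0)) | (b.a.0 + d.b.0)) → -a-> m7, -b-> m10, -d-> m12, -d-> m13
  m4 = (c.0 | a.0 + (0 + 0) | a.0)\{a,d} | ((a.(0 | 0) + (0 + 0 + d.0)) | b.0) → -a-> m8, -b-> m9, -c-> m12, -d-> m14
  m5 = (c.0 | a.0 + (0 + 0) | a.0)\{a,d} | (0 | (b.a.0 + d.b.0)) → -b-> m11, -c-> m13, -d-> m14
  m6 = (c.0 | a.0 + (0 + 0) | a.0)\{a,d} | (0 | 0 | a.0) → -a-> m15, -c-> m16
  m7 = (0 | a.0)\{a,d} | (0 | 0 | (b.a.0 + d.b.0)) → -b-> m16, -d-> m17
  m8 = (c.0 | a.0 + (0 + 0) | a.0)\{a,d} | (0 | 0 | b.0) → -b-> m15, -c-> m17
  m9 = (c.0 | a.0 + (0 + 0) | a.0)\{a,d} | ((a.(0 | 0) + (0 + 0 + d.0)) | 0) → -a-> m15, -c-> m18, -d-> m19
  m10 = (0 | a.0)\{a,d} | ((a.(0 | 0) + (0 + 0 + d.0)) | a.0) → -a-> m16, -a-> m18, -d-> m20
  m11 = (c.0 | a.0 + (0 + 0) | a.0)\{a,d} | (0 | a.0) → -a-> m19, -c-> m20
  m12 = (0 | a.0)\{a,d} | ((a.(0 | 0) + (0 + 0 + d.0)) | b.0) → -a-> m17, -b-> m18, -d-> m21
  m13 = (0 | a.0)\{a,d} | (0 | (b.a.0 + d.b.0)) → -b-> m20, -d-> m21
  m14 = (c.0 | a.0 + (0 + 0) | a.0)\{a,d} | (0 | b.0) → -b-> m19, -c-> m21
  m15 = (c.0 | a.0 + (0 + 0) | a.0)\{a,d} | (0 | 0 | 0) → -c-> m22
  m16 = (0 | a.0)\{a,d} | (0 | 0 | a.0) → -a-> m22
  m17 = (0 | a.0)\{a,d} | (0 | 0 | b.0) → -b-> m22
  m18 = (0 | a.0)\{a,d} | ((a.(0 | 0) + (0 + 0 + d.0)) | 0) → -a-> m22, -d-> m23
  m19 = (c.0 | a.0 + (0 + 0) | a.0)\{a,d} | (0 | 0) → -c-> m23
  m20 = (0 | a.0)\{a,d} | (0 | a.0) → -a-> m23
  m21 = (0 | a.0)\{a,d} | (0 | b.0) → -b-> m23
  m22 = (0 | a.0)\{a,d} | (0 | 0 | 0) → ∅
  m23 = (0 | a.0)\{a,d} | (0 | 0) → ∅
Reachable graph of Q (18 states):
  n0 = (c.0 | a.0 + (0 + 0) | a.0)\{a,d} | ((a.(0 | 0) + (0 + 0 + d.0)) | (a.0 + d.b.0)) → -a-> n1, -a-> n2, -c-> n3, -d-> n4, -d-> n5
  n1 = (c.0 | a.0 + (0 + 0) | a.0)\{a,d} | ((a.(0 | 0) + (0 + 0 + d.0)) | 0) → -a-> n6, -c-> n7, -d-> n8
  n2 = (c.0 | a.0 + (0 + 0) | a.0)\{a,d} | (0 | 0 | (a.0 + d.b.0)) → -a-> n6, -c-> n9, -d-> n10
  n3 = (0 | a.0)\{a,d} | ((a.(0 | 0) + (0 + 0 + d.0)) | (a.0 + d.b.0)) → -a-> n7, -a-> n9, -d-> n11, -d-> n12
  n4 = (c.0 | a.0 + (0 + 0) | a.0)\{a,d} | ((a.(0 | 0) + (0 + 0 + d.0)) | b.0) → -a-> n10, -b-> n1, -c-> n11, -d-> n13
  n5 = (c.0 | a.0 + (0 + 0) | a.0)\{a,d} | (0 | (a.0 + d.b.0)) → -a-> n8, -c-> n12, -d-> n13
  n6 = (c.0 | a.0 + (0 + 0) | a.0)\{a,d} | (0 | 0 | 0) → -c-> n14
  n7 = (0 | a.0)\{a,d} | ((a.(0 | 0) + (0 + 0 + d.0)) | 0) → -a-> n14, -d-> n15
  n8 = (c.0 | a.0 + (0 + 0) | a.0)\{a,d} | (0 | 0) → -c-> n15
  n9 = (0 | a.0)\{a,d} | (0 | 0 | (a.0 + d.b.0)) → -a-> n14, -d-> n16
  n10 = (c.0 | a.0 + (0 + 0) | a.0)\{a,d} | (0 | 0 | b.0) → -b-> n6, -c-> n16
  n11 = (0 | a.0)\{a,d} | ((a.(0 | 0) + (0 + 0 + d.0)) | b.0) → -a-> n16, -b-> n7, -d-> n17
  n12 = (0 | a.0)\{a,d} | (0 | (a.0 + d.b.0)) → -a-> n15, -d-> n17
  n13 = (c.0 | a.0 + (0 + 0) | a.0)\{a,d} | (0 | b.0) → -b-> n8, -c-> n17
  n14 = (0 | a.0)\{a,d} | (0 | 0 | 0) → ∅
  n15 = (0 | a.0)\{a,d} | (0 | 0) → ∅
  n16 = (0 | a.0)\{a,d} | (0 | 0 | b.0) → -b-> n14
  n17 = (0 | a.0)\{a,d} | (0 | b.0) → -b-> n15
Trace ⟨b⟩ through P, begin at {m0}:
  step 1 (b): {m2}
  — P admits the full trace.
Trace ⟨b⟩ through Q, begin at {n0}:
  step 1 (b): no successor for Q

traces(P) ≠ traces(Q) — witness ⟨b⟩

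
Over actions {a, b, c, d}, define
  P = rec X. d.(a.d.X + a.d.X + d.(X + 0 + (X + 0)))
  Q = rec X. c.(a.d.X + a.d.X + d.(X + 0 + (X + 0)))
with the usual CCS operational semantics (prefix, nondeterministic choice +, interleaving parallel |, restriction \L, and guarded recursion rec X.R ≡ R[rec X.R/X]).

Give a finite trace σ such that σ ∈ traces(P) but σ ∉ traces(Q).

Reachable graph of P (4 states):
  s0 = rec X. d.(a.d.X + a.d.X + d.(X + 0 + (X + 0))) ⊢ =d=> s1
  s1 = a.d.(rec X. d.(a.d.X + a.d.X + d.(X + 0 + (X + 0)))) + a.d.(rec X. d.(a.d.X + a.d.X + d.(X + 0 + (X + 0)))) + d.((rec X. d.(a.d.X + a.d.X + d.(X + 0 + (X + 0)))) + 0 + ((rec X. d.(a.d.X + a.d.X + d.(X + 0 + (X + 0)))) + 0)) ⊢ =a=> s2, =d=> s3
  s2 = d.(rec X. d.(a.d.X + a.d.X + d.(X + 0 + (X + 0)))) ⊢ =d=> s0
  s3 = (rec X. d.(a.d.X + a.d.X + d.(X + 0 + (X + 0)))) + 0 + ((rec X. d.(a.d.X + a.d.X + d.(X + 0 + (X + 0)))) + 0) ⊢ =d=> s1
Reachable graph of Q (4 states):
  t0 = rec X. c.(a.d.X + a.d.X + d.(X + 0 + (X + 0))) ⊢ =c=> t1
  t1 = a.d.(rec X. c.(a.d.X + a.d.X + d.(X + 0 + (X + 0)))) + a.d.(rec X. c.(a.d.X + a.d.X + d.(X + 0 + (X + 0)))) + d.((rec X. c.(a.d.X + a.d.X + d.(X + 0 + (X + 0)))) + 0 + ((rec X. c.(a.d.X + a.d.X + d.(X + 0 + (X + 0)))) + 0)) ⊢ =a=> t2, =d=> t3
  t2 = d.(rec X. c.(a.d.X + a.d.X + d.(X + 0 + (X + 0)))) ⊢ =d=> t0
  t3 = (rec X. c.(a.d.X + a.d.X + d.(X + 0 + (X + 0)))) + 0 + ((rec X. c.(a.d.X + a.d.X + d.(X + 0 + (X + 0)))) + 0) ⊢ =c=> t1
Trace ⟨d⟩ through P, begin at {s0}:
  after d @ step 1: {s1}
  P completes σ.
Trace ⟨d⟩ through Q, begin at {t0}:
  after d @ step 1: ∅  — Q cannot continue

d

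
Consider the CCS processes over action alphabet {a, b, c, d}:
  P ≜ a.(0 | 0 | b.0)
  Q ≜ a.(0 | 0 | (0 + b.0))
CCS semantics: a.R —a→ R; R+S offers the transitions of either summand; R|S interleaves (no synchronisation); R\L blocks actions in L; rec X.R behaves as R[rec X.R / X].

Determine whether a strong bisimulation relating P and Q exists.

P's transition system — 3 states:
  u0 = a.(0 | 0 | b.0) → --a--▸ u1
  u1 = 0 | 0 | b.0 → --b--▸ u2
  u2 = 0 | 0 | 0 → stopped
Q's transition system — 3 states:
  v0 = a.(0 | 0 | (0 + b.0)) → --a--▸ v1
  v1 = 0 | 0 | (0 + b.0) → --b--▸ v2
  v2 = 0 | 0 | 0 → stopped
Coarsest stable partition (strong bisimilarity classes):
  B0 = {u0, v0}
  B1 = {u1, v1}
  B2 = {u2, v2}
u0 ∈ B0, v0 ∈ B0 → same block

YES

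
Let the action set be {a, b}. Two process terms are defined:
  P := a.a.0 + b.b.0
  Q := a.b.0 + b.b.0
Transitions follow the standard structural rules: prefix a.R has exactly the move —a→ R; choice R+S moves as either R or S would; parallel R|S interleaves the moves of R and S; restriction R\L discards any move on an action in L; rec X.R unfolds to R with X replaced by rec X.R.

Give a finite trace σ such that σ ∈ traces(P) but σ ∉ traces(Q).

aa

Reachable graph of P (4 states):
  u0 = a.a.0 + b.b.0 has moves =a=> u1, =b=> u2
  u1 = a.0 has moves =a=> u3
  u2 = b.0 has moves =b=> u3
  u3 = 0 has moves ∅
Reachable graph of Q (3 states):
  v0 = a.b.0 + b.b.0 has moves =a=> v1, =b=> v1
  v1 = b.0 has moves =b=> v2
  v2 = 0 has moves ∅
Trace ⟨aa⟩ through P, begin at {u0}:
  after a @ step 1: {u1}
  after a @ step 2: {u3}
  — P admits the full trace.
Trace ⟨aa⟩ through Q, begin at {v0}:
  after a @ step 1: {v1}
  after a @ step 2: no successor for Q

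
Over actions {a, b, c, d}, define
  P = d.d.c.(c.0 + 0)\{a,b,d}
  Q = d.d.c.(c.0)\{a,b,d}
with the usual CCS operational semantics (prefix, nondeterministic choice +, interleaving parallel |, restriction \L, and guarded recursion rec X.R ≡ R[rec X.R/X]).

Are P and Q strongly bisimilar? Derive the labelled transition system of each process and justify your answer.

YES

P's transition system — 5 states:
  p0 = d.d.c.(c.0 + 0)\{a,b,d} ⊢ —d→ p1
  p1 = d.c.(c.0 + 0)\{a,b,d} ⊢ —d→ p2
  p2 = c.(c.0 + 0)\{a,b,d} ⊢ —c→ p3
  p3 = (c.0 + 0)\{a,b,d} ⊢ —c→ p4
  p4 = 0\{a,b,d} ⊢ ·
Q's transition system — 5 states:
  q0 = d.d.c.(c.0)\{a,b,d} ⊢ —d→ q1
  q1 = d.c.(c.0)\{a,b,d} ⊢ —d→ q2
  q2 = c.(c.0)\{a,b,d} ⊢ —c→ q3
  q3 = (c.0)\{a,b,d} ⊢ —c→ q4
  q4 = 0\{a,b,d} ⊢ ·
Partition-refinement fixed point:
  B0 = {p0, q0}
  B1 = {p1, q1}
  B2 = {p2, q2}
  B3 = {p3, q3}
  B4 = {p4, q4}
p0 ∈ B0, q0 ∈ B0 → same block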